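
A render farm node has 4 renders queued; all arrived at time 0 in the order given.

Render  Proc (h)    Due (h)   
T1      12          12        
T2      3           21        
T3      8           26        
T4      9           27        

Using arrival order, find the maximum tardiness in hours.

5

FIFO (arrival order): T1 T2 T3 T4.
T1: 0→12, due 12, tardiness 0
T2: 12→15, due 21, tardiness 0
T3: 15→23, due 26, tardiness 0
T4: 23→32, due 27, tardiness 5
Maximum = 5.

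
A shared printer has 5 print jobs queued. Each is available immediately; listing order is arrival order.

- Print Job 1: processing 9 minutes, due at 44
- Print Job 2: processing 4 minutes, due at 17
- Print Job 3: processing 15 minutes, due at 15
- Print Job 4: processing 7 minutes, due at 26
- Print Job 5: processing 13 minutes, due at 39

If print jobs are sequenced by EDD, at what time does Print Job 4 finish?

26

EDD (increasing due date): Print Job 3 Print Job 2 Print Job 4 Print Job 5 Print Job 1.
Print Job 3: 0→15
Print Job 2: 15→19
Print Job 4: 19→26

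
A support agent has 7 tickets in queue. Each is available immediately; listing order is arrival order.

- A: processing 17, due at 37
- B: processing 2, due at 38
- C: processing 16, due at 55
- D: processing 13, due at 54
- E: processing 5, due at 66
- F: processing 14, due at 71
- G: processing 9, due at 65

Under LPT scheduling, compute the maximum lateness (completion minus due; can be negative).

38

LPT (decreasing processing time): A C F D G E B.
A: 0→17, due 37, lateness -20
C: 17→33, due 55, lateness -22
F: 33→47, due 71, lateness -24
D: 47→60, due 54, lateness 6
G: 60→69, due 65, lateness 4
E: 69→74, due 66, lateness 8
B: 74→76, due 38, lateness 38
Maximum = 38.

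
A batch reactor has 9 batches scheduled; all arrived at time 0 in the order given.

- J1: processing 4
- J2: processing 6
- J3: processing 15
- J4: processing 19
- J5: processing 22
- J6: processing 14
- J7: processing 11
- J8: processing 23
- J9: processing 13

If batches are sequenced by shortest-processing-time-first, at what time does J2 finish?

SPT (increasing processing time): J1 J2 J7 J9 J6 J3 J4 J5 J8.
J1: 0→4
J2: 4→10

10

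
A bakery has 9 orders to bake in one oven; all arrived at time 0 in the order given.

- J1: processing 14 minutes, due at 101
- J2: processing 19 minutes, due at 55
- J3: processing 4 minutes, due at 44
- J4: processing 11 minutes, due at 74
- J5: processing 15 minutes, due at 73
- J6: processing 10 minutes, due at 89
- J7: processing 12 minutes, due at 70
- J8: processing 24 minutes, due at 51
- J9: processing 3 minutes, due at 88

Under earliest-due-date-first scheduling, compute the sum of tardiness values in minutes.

EDD (increasing due date): J3 J8 J2 J7 J5 J4 J9 J6 J1.
J3: 0→4, due 44, tardiness 0
J8: 4→28, due 51, tardiness 0
J2: 28→47, due 55, tardiness 0
J7: 47→59, due 70, tardiness 0
J5: 59→74, due 73, tardiness 1
J4: 74→85, due 74, tardiness 11
J9: 85→88, due 88, tardiness 0
J6: 88→98, due 89, tardiness 9
J1: 98→112, due 101, tardiness 11
Sum = 0+0+0+0+1+11+0+9+11 = 32.

32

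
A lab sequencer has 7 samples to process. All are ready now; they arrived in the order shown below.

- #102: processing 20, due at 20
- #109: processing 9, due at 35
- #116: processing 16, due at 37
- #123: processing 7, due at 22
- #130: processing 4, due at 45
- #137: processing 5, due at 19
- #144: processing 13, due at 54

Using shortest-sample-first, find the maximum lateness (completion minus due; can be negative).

54

SPT (increasing processing time): #130 #137 #123 #109 #144 #116 #102.
#130: 0→4, due 45, lateness -41
#137: 4→9, due 19, lateness -10
#123: 9→16, due 22, lateness -6
#109: 16→25, due 35, lateness -10
#144: 25→38, due 54, lateness -16
#116: 38→54, due 37, lateness 17
#102: 54→74, due 20, lateness 54
Maximum = 54.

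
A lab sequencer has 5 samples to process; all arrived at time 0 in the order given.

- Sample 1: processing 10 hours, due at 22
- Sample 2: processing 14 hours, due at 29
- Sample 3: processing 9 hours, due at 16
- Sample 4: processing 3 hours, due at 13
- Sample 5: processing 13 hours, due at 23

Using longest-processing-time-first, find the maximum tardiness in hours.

LPT (decreasing processing time): Sample 2 Sample 5 Sample 1 Sample 3 Sample 4.
Sample 2: 0→14, due 29, tardiness 0
Sample 5: 14→27, due 23, tardiness 4
Sample 1: 27→37, due 22, tardiness 15
Sample 3: 37→46, due 16, tardiness 30
Sample 4: 46→49, due 13, tardiness 36
Maximum = 36.

36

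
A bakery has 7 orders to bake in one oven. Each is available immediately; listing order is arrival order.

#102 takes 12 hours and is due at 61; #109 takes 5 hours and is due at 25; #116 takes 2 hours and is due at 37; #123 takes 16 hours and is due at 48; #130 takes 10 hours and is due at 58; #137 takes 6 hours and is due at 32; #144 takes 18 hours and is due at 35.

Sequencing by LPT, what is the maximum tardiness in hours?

42

LPT (decreasing processing time): #144 #123 #102 #130 #137 #109 #116.
#144: 0→18, due 35, tardiness 0
#123: 18→34, due 48, tardiness 0
#102: 34→46, due 61, tardiness 0
#130: 46→56, due 58, tardiness 0
#137: 56→62, due 32, tardiness 30
#109: 62→67, due 25, tardiness 42
#116: 67→69, due 37, tardiness 32
Maximum = 42.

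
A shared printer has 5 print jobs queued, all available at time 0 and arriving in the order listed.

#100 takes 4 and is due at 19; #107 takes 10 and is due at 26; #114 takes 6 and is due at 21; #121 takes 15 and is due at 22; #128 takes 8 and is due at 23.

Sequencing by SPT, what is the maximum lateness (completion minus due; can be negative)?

21

SPT (increasing processing time): #100 #114 #128 #107 #121.
#100: 0→4, due 19, lateness -15
#114: 4→10, due 21, lateness -11
#128: 10→18, due 23, lateness -5
#107: 18→28, due 26, lateness 2
#121: 28→43, due 22, lateness 21
Maximum = 21.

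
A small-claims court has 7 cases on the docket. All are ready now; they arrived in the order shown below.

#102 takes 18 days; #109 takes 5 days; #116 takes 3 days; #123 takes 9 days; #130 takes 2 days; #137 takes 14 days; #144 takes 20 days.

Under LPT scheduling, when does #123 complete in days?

LPT (decreasing processing time): #144 #102 #137 #123 #109 #116 #130.
#144: 0→20
#102: 20→38
#137: 38→52
#123: 52→61

61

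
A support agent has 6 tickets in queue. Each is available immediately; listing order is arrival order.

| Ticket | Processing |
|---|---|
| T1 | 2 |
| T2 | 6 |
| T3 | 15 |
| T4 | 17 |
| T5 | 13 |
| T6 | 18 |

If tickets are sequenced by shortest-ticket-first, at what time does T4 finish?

SPT (increasing processing time): T1 T2 T5 T3 T4 T6.
T1: 0→2
T2: 2→8
T5: 8→21
T3: 21→36
T4: 36→53

53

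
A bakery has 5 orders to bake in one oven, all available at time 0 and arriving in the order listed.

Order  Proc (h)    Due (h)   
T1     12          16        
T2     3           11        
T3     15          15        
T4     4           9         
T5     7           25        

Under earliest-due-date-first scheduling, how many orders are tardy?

EDD (increasing due date): T4 T2 T3 T1 T5.
T4: 0→4, due 9, tardiness 0
T2: 4→7, due 11, tardiness 0
T3: 7→22, due 15, tardiness 7
T1: 22→34, due 16, tardiness 18
T5: 34→41, due 25, tardiness 16
Late orders: 3.

3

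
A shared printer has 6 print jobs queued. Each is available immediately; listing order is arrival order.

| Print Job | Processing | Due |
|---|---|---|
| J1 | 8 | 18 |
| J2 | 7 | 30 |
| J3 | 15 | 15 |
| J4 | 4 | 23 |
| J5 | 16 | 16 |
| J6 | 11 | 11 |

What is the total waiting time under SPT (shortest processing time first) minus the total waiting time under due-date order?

SPT (increasing processing time): J4 J2 J1 J6 J3 J5.
J4: waits 0, runs 0→4
J2: waits 4, runs 4→11
J1: waits 11, runs 11→19
J6: waits 19, runs 19→30
J3: waits 30, runs 30→45
J5: waits 45, runs 45→61
Sum = 0+4+11+19+30+45 = 109.
EDD (increasing due date): J6 J3 J5 J1 J4 J2.
J6: waits 0, runs 0→11
J3: waits 11, runs 11→26
J5: waits 26, runs 26→42
J1: waits 42, runs 42→50
J4: waits 50, runs 50→54
J2: waits 54, runs 54→61
Sum = 0+11+26+42+50+54 = 183.
Difference = 109 − 183 = -74.

-74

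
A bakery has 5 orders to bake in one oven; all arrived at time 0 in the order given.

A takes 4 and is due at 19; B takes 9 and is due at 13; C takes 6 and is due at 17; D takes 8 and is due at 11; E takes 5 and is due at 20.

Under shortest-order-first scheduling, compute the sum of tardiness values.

31

SPT (increasing processing time): A E C D B.
A: 0→4, due 19, tardiness 0
E: 4→9, due 20, tardiness 0
C: 9→15, due 17, tardiness 0
D: 15→23, due 11, tardiness 12
B: 23→32, due 13, tardiness 19
Sum = 0+0+0+12+19 = 31.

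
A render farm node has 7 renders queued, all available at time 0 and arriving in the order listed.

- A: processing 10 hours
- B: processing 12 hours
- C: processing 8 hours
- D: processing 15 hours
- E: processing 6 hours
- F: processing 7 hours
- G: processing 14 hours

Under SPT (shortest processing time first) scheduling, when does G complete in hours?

SPT (increasing processing time): E F C A B G D.
E: 0→6
F: 6→13
C: 13→21
A: 21→31
B: 31→43
G: 43→57

57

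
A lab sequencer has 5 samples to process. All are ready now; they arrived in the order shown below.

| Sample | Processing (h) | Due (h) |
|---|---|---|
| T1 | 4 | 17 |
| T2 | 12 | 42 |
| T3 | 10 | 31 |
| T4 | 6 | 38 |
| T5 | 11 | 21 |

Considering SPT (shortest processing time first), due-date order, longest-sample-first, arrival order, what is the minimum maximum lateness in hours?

1

SPT (increasing processing time): T1 T4 T3 T5 T2.
T1: 0→4, due 17, lateness -13
T4: 4→10, due 38, lateness -28
T3: 10→20, due 31, lateness -11
T5: 20→31, due 21, lateness 10
T2: 31→43, due 42, lateness 1
Maximum = 10.
EDD (increasing due date): T1 T5 T3 T4 T2.
T1: 0→4, due 17, lateness -13
T5: 4→15, due 21, lateness -6
T3: 15→25, due 31, lateness -6
T4: 25→31, due 38, lateness -7
T2: 31→43, due 42, lateness 1
Maximum = 1.
LPT (decreasing processing time): T2 T5 T3 T4 T1.
T2: 0→12, due 42, lateness -30
T5: 12→23, due 21, lateness 2
T3: 23→33, due 31, lateness 2
T4: 33→39, due 38, lateness 1
T1: 39→43, due 17, lateness 26
Maximum = 26.
FIFO (arrival order): T1 T2 T3 T4 T5.
T1: 0→4, due 17, lateness -13
T2: 4→16, due 42, lateness -26
T3: 16→26, due 31, lateness -5
T4: 26→32, due 38, lateness -6
T5: 32→43, due 21, lateness 22
Maximum = 22.
SPT 10, EDD 1, LPT 26, FIFO 22 → minimum 1.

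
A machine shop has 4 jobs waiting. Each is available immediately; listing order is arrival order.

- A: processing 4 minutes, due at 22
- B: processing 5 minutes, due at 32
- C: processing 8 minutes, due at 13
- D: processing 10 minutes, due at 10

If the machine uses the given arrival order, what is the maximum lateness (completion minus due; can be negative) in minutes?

17

FIFO (arrival order): A B C D.
A: 0→4, due 22, lateness -18
B: 4→9, due 32, lateness -23
C: 9→17, due 13, lateness 4
D: 17→27, due 10, lateness 17
Maximum = 17.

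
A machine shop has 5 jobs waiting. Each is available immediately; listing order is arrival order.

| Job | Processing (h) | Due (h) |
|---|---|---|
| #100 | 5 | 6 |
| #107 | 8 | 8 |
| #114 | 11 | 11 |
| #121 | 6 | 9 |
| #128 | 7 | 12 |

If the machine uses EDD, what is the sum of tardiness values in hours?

59

EDD (increasing due date): #100 #107 #121 #114 #128.
#100: 0→5, due 6, tardiness 0
#107: 5→13, due 8, tardiness 5
#121: 13→19, due 9, tardiness 10
#114: 19→30, due 11, tardiness 19
#128: 30→37, due 12, tardiness 25
Sum = 0+5+10+19+25 = 59.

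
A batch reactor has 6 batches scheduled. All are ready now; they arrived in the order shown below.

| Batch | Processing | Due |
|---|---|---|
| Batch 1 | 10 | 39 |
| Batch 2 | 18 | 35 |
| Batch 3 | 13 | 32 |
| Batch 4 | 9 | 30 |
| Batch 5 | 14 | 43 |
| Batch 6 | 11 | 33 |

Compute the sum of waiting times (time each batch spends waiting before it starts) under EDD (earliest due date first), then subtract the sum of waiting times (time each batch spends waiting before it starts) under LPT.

-41

EDD (increasing due date): Batch 4 Batch 3 Batch 6 Batch 2 Batch 1 Batch 5.
Batch 4: waits 0, runs 0→9
Batch 3: waits 9, runs 9→22
Batch 6: waits 22, runs 22→33
Batch 2: waits 33, runs 33→51
Batch 1: waits 51, runs 51→61
Batch 5: waits 61, runs 61→75
Sum = 0+9+22+33+51+61 = 176.
LPT (decreasing processing time): Batch 2 Batch 5 Batch 3 Batch 6 Batch 1 Batch 4.
Batch 2: waits 0, runs 0→18
Batch 5: waits 18, runs 18→32
Batch 3: waits 32, runs 32→45
Batch 6: waits 45, runs 45→56
Batch 1: waits 56, runs 56→66
Batch 4: waits 66, runs 66→75
Sum = 0+18+32+45+56+66 = 217.
Difference = 176 − 217 = -41.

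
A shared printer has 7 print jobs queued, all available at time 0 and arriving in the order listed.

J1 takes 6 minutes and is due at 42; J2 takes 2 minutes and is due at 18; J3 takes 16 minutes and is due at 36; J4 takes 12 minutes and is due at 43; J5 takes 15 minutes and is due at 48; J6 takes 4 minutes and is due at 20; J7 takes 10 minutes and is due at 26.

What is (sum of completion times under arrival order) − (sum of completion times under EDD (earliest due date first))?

FIFO (arrival order): J1 J2 J3 J4 J5 J6 J7.
J1: 0→6
J2: 6→8
J3: 8→24
J4: 24→36
J5: 36→51
J6: 51→55
J7: 55→65
Sum = 6+8+24+36+51+55+65 = 245.
EDD (increasing due date): J2 J6 J7 J3 J1 J4 J5.
J2: 0→2
J6: 2→6
J7: 6→16
J3: 16→32
J1: 32→38
J4: 38→50
J5: 50→65
Sum = 2+6+16+32+38+50+65 = 209.
Difference = 245 − 209 = 36.

36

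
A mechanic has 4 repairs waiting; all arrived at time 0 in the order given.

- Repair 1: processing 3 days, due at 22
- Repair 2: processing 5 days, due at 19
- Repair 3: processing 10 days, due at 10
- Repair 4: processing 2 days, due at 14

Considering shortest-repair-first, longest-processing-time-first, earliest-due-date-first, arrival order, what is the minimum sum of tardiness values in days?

SPT (increasing processing time): Repair 4 Repair 1 Repair 2 Repair 3.
Repair 4: 0→2, due 14, tardiness 0
Repair 1: 2→5, due 22, tardiness 0
Repair 2: 5→10, due 19, tardiness 0
Repair 3: 10→20, due 10, tardiness 10
Sum = 0+0+0+10 = 10.
LPT (decreasing processing time): Repair 3 Repair 2 Repair 1 Repair 4.
Repair 3: 0→10, due 10, tardiness 0
Repair 2: 10→15, due 19, tardiness 0
Repair 1: 15→18, due 22, tardiness 0
Repair 4: 18→20, due 14, tardiness 6
Sum = 0+0+0+6 = 6.
EDD (increasing due date): Repair 3 Repair 4 Repair 2 Repair 1.
Repair 3: 0→10, due 10, tardiness 0
Repair 4: 10→12, due 14, tardiness 0
Repair 2: 12→17, due 19, tardiness 0
Repair 1: 17→20, due 22, tardiness 0
Sum = 0+0+0+0 = 0.
FIFO (arrival order): Repair 1 Repair 2 Repair 3 Repair 4.
Repair 1: 0→3, due 22, tardiness 0
Repair 2: 3→8, due 19, tardiness 0
Repair 3: 8→18, due 10, tardiness 8
Repair 4: 18→20, due 14, tardiness 6
Sum = 0+0+8+6 = 14.
SPT 10, LPT 6, EDD 0, FIFO 14 → minimum 0.

0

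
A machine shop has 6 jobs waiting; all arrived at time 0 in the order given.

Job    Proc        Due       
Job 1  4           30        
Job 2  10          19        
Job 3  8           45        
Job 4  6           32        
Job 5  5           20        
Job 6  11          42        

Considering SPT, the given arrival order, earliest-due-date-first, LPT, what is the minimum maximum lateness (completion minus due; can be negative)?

-1

SPT (increasing processing time): Job 1 Job 5 Job 4 Job 3 Job 2 Job 6.
Job 1: 0→4, due 30, lateness -26
Job 5: 4→9, due 20, lateness -11
Job 4: 9→15, due 32, lateness -17
Job 3: 15→23, due 45, lateness -22
Job 2: 23→33, due 19, lateness 14
Job 6: 33→44, due 42, lateness 2
Maximum = 14.
FIFO (arrival order): Job 1 Job 2 Job 3 Job 4 Job 5 Job 6.
Job 1: 0→4, due 30, lateness -26
Job 2: 4→14, due 19, lateness -5
Job 3: 14→22, due 45, lateness -23
Job 4: 22→28, due 32, lateness -4
Job 5: 28→33, due 20, lateness 13
Job 6: 33→44, due 42, lateness 2
Maximum = 13.
EDD (increasing due date): Job 2 Job 5 Job 1 Job 4 Job 6 Job 3.
Job 2: 0→10, due 19, lateness -9
Job 5: 10→15, due 20, lateness -5
Job 1: 15→19, due 30, lateness -11
Job 4: 19→25, due 32, lateness -7
Job 6: 25→36, due 42, lateness -6
Job 3: 36→44, due 45, lateness -1
Maximum = -1.
LPT (decreasing processing time): Job 6 Job 2 Job 3 Job 4 Job 5 Job 1.
Job 6: 0→11, due 42, lateness -31
Job 2: 11→21, due 19, lateness 2
Job 3: 21→29, due 45, lateness -16
Job 4: 29→35, due 32, lateness 3
Job 5: 35→40, due 20, lateness 20
Job 1: 40→44, due 30, lateness 14
Maximum = 20.
SPT 14, FIFO 13, EDD -1, LPT 20 → minimum -1.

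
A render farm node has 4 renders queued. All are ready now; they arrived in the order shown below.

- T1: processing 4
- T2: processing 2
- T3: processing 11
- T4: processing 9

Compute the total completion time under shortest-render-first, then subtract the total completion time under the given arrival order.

-4

SPT (increasing processing time): T2 T1 T4 T3.
T2: 0→2
T1: 2→6
T4: 6→15
T3: 15→26
Sum = 2+6+15+26 = 49.
FIFO (arrival order): T1 T2 T3 T4.
T1: 0→4
T2: 4→6
T3: 6→17
T4: 17→26
Sum = 4+6+17+26 = 53.
Difference = 49 − 53 = -4.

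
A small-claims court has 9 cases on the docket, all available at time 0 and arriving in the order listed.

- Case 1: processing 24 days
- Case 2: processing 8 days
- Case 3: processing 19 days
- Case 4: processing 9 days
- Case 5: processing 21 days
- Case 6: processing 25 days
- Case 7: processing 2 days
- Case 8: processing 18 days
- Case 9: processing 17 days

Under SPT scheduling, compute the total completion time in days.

549

SPT (increasing processing time): Case 7 Case 2 Case 4 Case 9 Case 8 Case 3 Case 5 Case 1 Case 6.
Case 7: 0→2
Case 2: 2→10
Case 4: 10→19
Case 9: 19→36
Case 8: 36→54
Case 3: 54→73
Case 5: 73→94
Case 1: 94→118
Case 6: 118→143
Sum = 2+10+19+36+54+73+94+118+143 = 549.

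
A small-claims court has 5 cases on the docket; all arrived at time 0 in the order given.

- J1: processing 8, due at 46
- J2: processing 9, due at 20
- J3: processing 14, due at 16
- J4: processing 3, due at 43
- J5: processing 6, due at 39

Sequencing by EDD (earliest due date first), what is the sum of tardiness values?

EDD (increasing due date): J3 J2 J5 J4 J1.
J3: 0→14, due 16, tardiness 0
J2: 14→23, due 20, tardiness 3
J5: 23→29, due 39, tardiness 0
J4: 29→32, due 43, tardiness 0
J1: 32→40, due 46, tardiness 0
Sum = 0+3+0+0+0 = 3.

3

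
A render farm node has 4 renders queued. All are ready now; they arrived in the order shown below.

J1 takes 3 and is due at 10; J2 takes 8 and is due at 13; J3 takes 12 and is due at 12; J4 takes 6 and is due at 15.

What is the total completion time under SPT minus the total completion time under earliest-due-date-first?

-12

SPT (increasing processing time): J1 J4 J2 J3.
J1: 0→3
J4: 3→9
J2: 9→17
J3: 17→29
Sum = 3+9+17+29 = 58.
EDD (increasing due date): J1 J3 J2 J4.
J1: 0→3
J3: 3→15
J2: 15→23
J4: 23→29
Sum = 3+15+23+29 = 70.
Difference = 58 − 70 = -12.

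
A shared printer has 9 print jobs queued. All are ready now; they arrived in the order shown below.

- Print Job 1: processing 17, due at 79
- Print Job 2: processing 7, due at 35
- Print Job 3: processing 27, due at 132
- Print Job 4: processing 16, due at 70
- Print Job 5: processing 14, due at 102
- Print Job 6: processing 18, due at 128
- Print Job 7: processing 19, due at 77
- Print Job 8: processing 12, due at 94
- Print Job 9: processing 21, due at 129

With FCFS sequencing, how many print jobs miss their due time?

FIFO (arrival order): Print Job 1 Print Job 2 Print Job 3 Print Job 4 Print Job 5 Print Job 6 Print Job 7 Print Job 8 Print Job 9.
Print Job 1: 0→17, due 79, tardiness 0
Print Job 2: 17→24, due 35, tardiness 0
Print Job 3: 24→51, due 132, tardiness 0
Print Job 4: 51→67, due 70, tardiness 0
Print Job 5: 67→81, due 102, tardiness 0
Print Job 6: 81→99, due 128, tardiness 0
Print Job 7: 99→118, due 77, tardiness 41
Print Job 8: 118→130, due 94, tardiness 36
Print Job 9: 130→151, due 129, tardiness 22
Late print jobs: 3.

3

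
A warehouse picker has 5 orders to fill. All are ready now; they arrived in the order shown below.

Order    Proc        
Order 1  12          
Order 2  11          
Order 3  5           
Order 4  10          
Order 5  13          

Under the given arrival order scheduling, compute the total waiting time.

101

FIFO (arrival order): Order 1 Order 2 Order 3 Order 4 Order 5.
Order 1: waits 0, runs 0→12
Order 2: waits 12, runs 12→23
Order 3: waits 23, runs 23→28
Order 4: waits 28, runs 28→38
Order 5: waits 38, runs 38→51
Sum = 0+12+23+28+38 = 101.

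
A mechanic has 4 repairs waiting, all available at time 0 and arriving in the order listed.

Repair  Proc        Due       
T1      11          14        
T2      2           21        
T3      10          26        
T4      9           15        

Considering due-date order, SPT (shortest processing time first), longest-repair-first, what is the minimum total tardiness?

12

EDD (increasing due date): T1 T4 T2 T3.
T1: 0→11, due 14, tardiness 0
T4: 11→20, due 15, tardiness 5
T2: 20→22, due 21, tardiness 1
T3: 22→32, due 26, tardiness 6
Sum = 0+5+1+6 = 12.
SPT (increasing processing time): T2 T4 T3 T1.
T2: 0→2, due 21, tardiness 0
T4: 2→11, due 15, tardiness 0
T3: 11→21, due 26, tardiness 0
T1: 21→32, due 14, tardiness 18
Sum = 0+0+0+18 = 18.
LPT (decreasing processing time): T1 T3 T4 T2.
T1: 0→11, due 14, tardiness 0
T3: 11→21, due 26, tardiness 0
T4: 21→30, due 15, tardiness 15
T2: 30→32, due 21, tardiness 11
Sum = 0+0+15+11 = 26.
EDD 12, SPT 18, LPT 26 → minimum 12.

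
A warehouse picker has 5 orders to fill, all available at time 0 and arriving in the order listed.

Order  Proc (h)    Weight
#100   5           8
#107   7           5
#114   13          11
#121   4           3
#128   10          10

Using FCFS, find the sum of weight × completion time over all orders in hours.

FIFO (arrival order): #100 #107 #114 #121 #128.
#100: finishes 5, weight 8, w·C = 40
#107: finishes 12, weight 5, w·C = 60
#114: finishes 25, weight 11, w·C = 275
#121: finishes 29, weight 3, w·C = 87
#128: finishes 39, weight 10, w·C = 390
Sum = 40+60+275+87+390 = 852.

852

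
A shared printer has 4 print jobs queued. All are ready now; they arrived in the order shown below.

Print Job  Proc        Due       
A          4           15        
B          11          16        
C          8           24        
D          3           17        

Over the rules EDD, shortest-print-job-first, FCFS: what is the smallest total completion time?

51

EDD (increasing due date): A B D C.
A: 0→4
B: 4→15
D: 15→18
C: 18→26
Sum = 4+15+18+26 = 63.
SPT (increasing processing time): D A C B.
D: 0→3
A: 3→7
C: 7→15
B: 15→26
Sum = 3+7+15+26 = 51.
FIFO (arrival order): A B C D.
A: 0→4
B: 4→15
C: 15→23
D: 23→26
Sum = 4+15+23+26 = 68.
EDD 63, SPT 51, FIFO 68 → minimum 51.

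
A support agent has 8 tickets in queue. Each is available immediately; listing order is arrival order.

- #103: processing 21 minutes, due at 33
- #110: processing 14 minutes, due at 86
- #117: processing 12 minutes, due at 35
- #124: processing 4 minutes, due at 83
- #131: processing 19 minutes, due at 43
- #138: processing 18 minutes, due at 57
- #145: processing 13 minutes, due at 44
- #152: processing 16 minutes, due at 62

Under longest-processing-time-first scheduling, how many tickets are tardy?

6

LPT (decreasing processing time): #103 #131 #138 #152 #110 #145 #117 #124.
#103: 0→21, due 33, tardiness 0
#131: 21→40, due 43, tardiness 0
#138: 40→58, due 57, tardiness 1
#152: 58→74, due 62, tardiness 12
#110: 74→88, due 86, tardiness 2
#145: 88→101, due 44, tardiness 57
#117: 101→113, due 35, tardiness 78
#124: 113→117, due 83, tardiness 34
Late tickets: 6.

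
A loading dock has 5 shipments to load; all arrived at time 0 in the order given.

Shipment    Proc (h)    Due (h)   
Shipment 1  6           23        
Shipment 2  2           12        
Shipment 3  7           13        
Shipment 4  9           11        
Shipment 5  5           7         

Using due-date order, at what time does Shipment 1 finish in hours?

29

EDD (increasing due date): Shipment 5 Shipment 4 Shipment 2 Shipment 3 Shipment 1.
Shipment 5: 0→5
Shipment 4: 5→14
Shipment 2: 14→16
Shipment 3: 16→23
Shipment 1: 23→29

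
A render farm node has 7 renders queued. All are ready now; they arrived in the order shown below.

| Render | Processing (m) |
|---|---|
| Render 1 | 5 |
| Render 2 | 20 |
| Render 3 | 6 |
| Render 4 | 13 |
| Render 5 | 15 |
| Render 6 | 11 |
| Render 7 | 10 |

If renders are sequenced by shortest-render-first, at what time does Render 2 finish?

SPT (increasing processing time): Render 1 Render 3 Render 7 Render 6 Render 4 Render 5 Render 2.
Render 1: 0→5
Render 3: 5→11
Render 7: 11→21
Render 6: 21→32
Render 4: 32→45
Render 5: 45→60
Render 2: 60→80

80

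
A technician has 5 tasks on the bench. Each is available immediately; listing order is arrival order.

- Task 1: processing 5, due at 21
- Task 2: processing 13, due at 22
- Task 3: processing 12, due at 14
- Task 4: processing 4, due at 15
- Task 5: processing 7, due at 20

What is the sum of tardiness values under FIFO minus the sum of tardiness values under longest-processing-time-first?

FIFO (arrival order): Task 1 Task 2 Task 3 Task 4 Task 5.
Task 1: 0→5, due 21, tardiness 0
Task 2: 5→18, due 22, tardiness 0
Task 3: 18→30, due 14, tardiness 16
Task 4: 30→34, due 15, tardiness 19
Task 5: 34→41, due 20, tardiness 21
Sum = 0+0+16+19+21 = 56.
LPT (decreasing processing time): Task 2 Task 3 Task 5 Task 1 Task 4.
Task 2: 0→13, due 22, tardiness 0
Task 3: 13→25, due 14, tardiness 11
Task 5: 25→32, due 20, tardiness 12
Task 1: 32→37, due 21, tardiness 16
Task 4: 37→41, due 15, tardiness 26
Sum = 0+11+12+16+26 = 65.
Difference = 56 − 65 = -9.

-9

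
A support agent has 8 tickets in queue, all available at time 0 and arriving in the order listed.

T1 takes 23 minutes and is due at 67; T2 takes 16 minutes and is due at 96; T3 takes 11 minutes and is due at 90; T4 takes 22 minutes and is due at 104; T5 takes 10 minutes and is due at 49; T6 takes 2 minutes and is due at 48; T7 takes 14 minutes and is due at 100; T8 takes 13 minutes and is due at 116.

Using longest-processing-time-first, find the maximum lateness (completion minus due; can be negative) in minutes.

63

LPT (decreasing processing time): T1 T4 T2 T7 T8 T3 T5 T6.
T1: 0→23, due 67, lateness -44
T4: 23→45, due 104, lateness -59
T2: 45→61, due 96, lateness -35
T7: 61→75, due 100, lateness -25
T8: 75→88, due 116, lateness -28
T3: 88→99, due 90, lateness 9
T5: 99→109, due 49, lateness 60
T6: 109→111, due 48, lateness 63
Maximum = 63.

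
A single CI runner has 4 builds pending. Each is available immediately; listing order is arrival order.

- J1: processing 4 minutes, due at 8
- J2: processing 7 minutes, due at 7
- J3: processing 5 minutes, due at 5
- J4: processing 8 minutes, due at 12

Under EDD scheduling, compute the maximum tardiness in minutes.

EDD (increasing due date): J3 J2 J1 J4.
J3: 0→5, due 5, tardiness 0
J2: 5→12, due 7, tardiness 5
J1: 12→16, due 8, tardiness 8
J4: 16→24, due 12, tardiness 12
Maximum = 12.

12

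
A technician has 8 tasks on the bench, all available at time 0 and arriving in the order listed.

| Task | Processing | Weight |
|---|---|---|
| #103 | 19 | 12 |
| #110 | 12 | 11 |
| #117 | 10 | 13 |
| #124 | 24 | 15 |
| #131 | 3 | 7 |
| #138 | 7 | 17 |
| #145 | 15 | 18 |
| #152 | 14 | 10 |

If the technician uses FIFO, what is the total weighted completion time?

6488

FIFO (arrival order): #103 #110 #117 #124 #131 #138 #145 #152.
#103: finishes 19, weight 12, w·C = 228
#110: finishes 31, weight 11, w·C = 341
#117: finishes 41, weight 13, w·C = 533
#124: finishes 65, weight 15, w·C = 975
#131: finishes 68, weight 7, w·C = 476
#138: finishes 75, weight 17, w·C = 1275
#145: finishes 90, weight 18, w·C = 1620
#152: finishes 104, weight 10, w·C = 1040
Sum = 228+341+533+975+476+1275+1620+1040 = 6488.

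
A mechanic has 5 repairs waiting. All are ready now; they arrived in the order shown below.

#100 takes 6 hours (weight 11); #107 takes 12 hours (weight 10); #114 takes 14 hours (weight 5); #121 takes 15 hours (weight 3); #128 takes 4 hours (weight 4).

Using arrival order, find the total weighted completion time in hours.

FIFO (arrival order): #100 #107 #114 #121 #128.
#100: finishes 6, weight 11, w·C = 66
#107: finishes 18, weight 10, w·C = 180
#114: finishes 32, weight 5, w·C = 160
#121: finishes 47, weight 3, w·C = 141
#128: finishes 51, weight 4, w·C = 204
Sum = 66+180+160+141+204 = 751.

751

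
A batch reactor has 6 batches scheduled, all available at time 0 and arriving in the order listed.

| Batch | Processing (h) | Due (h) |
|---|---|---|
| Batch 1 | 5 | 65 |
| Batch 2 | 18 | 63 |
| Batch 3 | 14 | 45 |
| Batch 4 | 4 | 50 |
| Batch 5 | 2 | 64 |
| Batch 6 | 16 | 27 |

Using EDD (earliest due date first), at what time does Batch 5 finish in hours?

54

EDD (increasing due date): Batch 6 Batch 3 Batch 4 Batch 2 Batch 5 Batch 1.
Batch 6: 0→16
Batch 3: 16→30
Batch 4: 30→34
Batch 2: 34→52
Batch 5: 52→54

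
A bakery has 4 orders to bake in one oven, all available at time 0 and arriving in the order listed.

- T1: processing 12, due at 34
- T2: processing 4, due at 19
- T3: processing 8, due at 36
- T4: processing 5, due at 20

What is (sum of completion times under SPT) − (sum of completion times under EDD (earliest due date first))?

-4

SPT (increasing processing time): T2 T4 T3 T1.
T2: 0→4
T4: 4→9
T3: 9→17
T1: 17→29
Sum = 4+9+17+29 = 59.
EDD (increasing due date): T2 T4 T1 T3.
T2: 0→4
T4: 4→9
T1: 9→21
T3: 21→29
Sum = 4+9+21+29 = 63.
Difference = 59 − 63 = -4.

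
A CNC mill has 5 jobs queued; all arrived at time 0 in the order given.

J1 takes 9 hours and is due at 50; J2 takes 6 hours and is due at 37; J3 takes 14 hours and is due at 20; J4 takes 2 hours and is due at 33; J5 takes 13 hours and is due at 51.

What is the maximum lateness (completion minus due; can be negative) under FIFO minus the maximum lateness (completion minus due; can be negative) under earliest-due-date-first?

FIFO (arrival order): J1 J2 J3 J4 J5.
J1: 0→9, due 50, lateness -41
J2: 9→15, due 37, lateness -22
J3: 15→29, due 20, lateness 9
J4: 29→31, due 33, lateness -2
J5: 31→44, due 51, lateness -7
Maximum = 9.
EDD (increasing due date): J3 J4 J2 J1 J5.
J3: 0→14, due 20, lateness -6
J4: 14→16, due 33, lateness -17
J2: 16→22, due 37, lateness -15
J1: 22→31, due 50, lateness -19
J5: 31→44, due 51, lateness -7
Maximum = -6.
Difference = 9 − -6 = 15.

15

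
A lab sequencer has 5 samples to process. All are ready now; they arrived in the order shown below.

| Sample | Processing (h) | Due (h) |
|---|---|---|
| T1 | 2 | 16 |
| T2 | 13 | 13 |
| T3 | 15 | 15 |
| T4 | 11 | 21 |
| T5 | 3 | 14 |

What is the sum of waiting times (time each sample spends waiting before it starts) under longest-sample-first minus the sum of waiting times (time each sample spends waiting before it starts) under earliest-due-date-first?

LPT (decreasing processing time): T3 T2 T4 T5 T1.
T3: waits 0, runs 0→15
T2: waits 15, runs 15→28
T4: waits 28, runs 28→39
T5: waits 39, runs 39→42
T1: waits 42, runs 42→44
Sum = 0+15+28+39+42 = 124.
EDD (increasing due date): T2 T5 T3 T1 T4.
T2: waits 0, runs 0→13
T5: waits 13, runs 13→16
T3: waits 16, runs 16→31
T1: waits 31, runs 31→33
T4: waits 33, runs 33→44
Sum = 0+13+16+31+33 = 93.
Difference = 124 − 93 = 31.

31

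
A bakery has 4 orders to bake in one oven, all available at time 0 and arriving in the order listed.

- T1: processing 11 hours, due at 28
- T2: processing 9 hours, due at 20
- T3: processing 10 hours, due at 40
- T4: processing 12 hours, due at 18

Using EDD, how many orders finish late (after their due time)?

3

EDD (increasing due date): T4 T2 T1 T3.
T4: 0→12, due 18, tardiness 0
T2: 12→21, due 20, tardiness 1
T1: 21→32, due 28, tardiness 4
T3: 32→42, due 40, tardiness 2
Late orders: 3.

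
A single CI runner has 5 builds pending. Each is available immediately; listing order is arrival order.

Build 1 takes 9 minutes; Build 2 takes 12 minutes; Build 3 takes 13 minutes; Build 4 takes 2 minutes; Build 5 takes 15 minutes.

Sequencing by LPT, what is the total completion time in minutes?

183

LPT (decreasing processing time): Build 5 Build 3 Build 2 Build 1 Build 4.
Build 5: 0→15
Build 3: 15→28
Build 2: 28→40
Build 1: 40→49
Build 4: 49→51
Sum = 15+28+40+49+51 = 183.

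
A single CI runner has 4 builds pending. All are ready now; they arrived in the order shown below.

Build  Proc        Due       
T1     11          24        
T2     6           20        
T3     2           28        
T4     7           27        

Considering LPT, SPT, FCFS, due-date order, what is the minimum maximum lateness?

LPT (decreasing processing time): T1 T4 T2 T3.
T1: 0→11, due 24, lateness -13
T4: 11→18, due 27, lateness -9
T2: 18→24, due 20, lateness 4
T3: 24→26, due 28, lateness -2
Maximum = 4.
SPT (increasing processing time): T3 T2 T4 T1.
T3: 0→2, due 28, lateness -26
T2: 2→8, due 20, lateness -12
T4: 8→15, due 27, lateness -12
T1: 15→26, due 24, lateness 2
Maximum = 2.
FIFO (arrival order): T1 T2 T3 T4.
T1: 0→11, due 24, lateness -13
T2: 11→17, due 20, lateness -3
T3: 17→19, due 28, lateness -9
T4: 19→26, due 27, lateness -1
Maximum = -1.
EDD (increasing due date): T2 T1 T4 T3.
T2: 0→6, due 20, lateness -14
T1: 6→17, due 24, lateness -7
T4: 17→24, due 27, lateness -3
T3: 24→26, due 28, lateness -2
Maximum = -2.
LPT 4, SPT 2, FIFO -1, EDD -2 → minimum -2.

-2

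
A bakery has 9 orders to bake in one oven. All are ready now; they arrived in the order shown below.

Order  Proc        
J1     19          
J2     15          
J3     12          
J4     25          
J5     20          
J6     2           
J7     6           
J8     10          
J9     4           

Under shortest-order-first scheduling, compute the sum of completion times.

394

SPT (increasing processing time): J6 J9 J7 J8 J3 J2 J1 J5 J4.
J6: 0→2
J9: 2→6
J7: 6→12
J8: 12→22
J3: 22→34
J2: 34→49
J1: 49→68
J5: 68→88
J4: 88→113
Sum = 2+6+12+22+34+49+68+88+113 = 394.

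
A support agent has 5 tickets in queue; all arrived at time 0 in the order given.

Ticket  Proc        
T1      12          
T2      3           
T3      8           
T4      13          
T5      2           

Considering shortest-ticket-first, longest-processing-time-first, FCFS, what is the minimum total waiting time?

45

SPT (increasing processing time): T5 T2 T3 T1 T4.
T5: waits 0, runs 0→2
T2: waits 2, runs 2→5
T3: waits 5, runs 5→13
T1: waits 13, runs 13→25
T4: waits 25, runs 25→38
Sum = 0+2+5+13+25 = 45.
LPT (decreasing processing time): T4 T1 T3 T2 T5.
T4: waits 0, runs 0→13
T1: waits 13, runs 13→25
T3: waits 25, runs 25→33
T2: waits 33, runs 33→36
T5: waits 36, runs 36→38
Sum = 0+13+25+33+36 = 107.
FIFO (arrival order): T1 T2 T3 T4 T5.
T1: waits 0, runs 0→12
T2: waits 12, runs 12→15
T3: waits 15, runs 15→23
T4: waits 23, runs 23→36
T5: waits 36, runs 36→38
Sum = 0+12+15+23+36 = 86.
SPT 45, LPT 107, FIFO 86 → minimum 45.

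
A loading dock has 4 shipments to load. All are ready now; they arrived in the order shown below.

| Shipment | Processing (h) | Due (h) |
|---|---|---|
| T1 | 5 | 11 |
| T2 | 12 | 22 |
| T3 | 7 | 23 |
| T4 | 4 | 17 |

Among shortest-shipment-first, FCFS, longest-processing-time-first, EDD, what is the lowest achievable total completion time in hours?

SPT (increasing processing time): T4 T1 T3 T2.
T4: 0→4
T1: 4→9
T3: 9→16
T2: 16→28
Sum = 4+9+16+28 = 57.
FIFO (arrival order): T1 T2 T3 T4.
T1: 0→5
T2: 5→17
T3: 17→24
T4: 24→28
Sum = 5+17+24+28 = 74.
LPT (decreasing processing time): T2 T3 T1 T4.
T2: 0→12
T3: 12→19
T1: 19→24
T4: 24→28
Sum = 12+19+24+28 = 83.
EDD (increasing due date): T1 T4 T2 T3.
T1: 0→5
T4: 5→9
T2: 9→21
T3: 21→28
Sum = 5+9+21+28 = 63.
SPT 57, FIFO 74, LPT 83, EDD 63 → minimum 57.

57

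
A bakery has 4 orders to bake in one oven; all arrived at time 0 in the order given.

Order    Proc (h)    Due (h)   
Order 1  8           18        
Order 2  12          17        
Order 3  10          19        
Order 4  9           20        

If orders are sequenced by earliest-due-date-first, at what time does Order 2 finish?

EDD (increasing due date): Order 2 Order 1 Order 3 Order 4.
Order 2: 0→12

12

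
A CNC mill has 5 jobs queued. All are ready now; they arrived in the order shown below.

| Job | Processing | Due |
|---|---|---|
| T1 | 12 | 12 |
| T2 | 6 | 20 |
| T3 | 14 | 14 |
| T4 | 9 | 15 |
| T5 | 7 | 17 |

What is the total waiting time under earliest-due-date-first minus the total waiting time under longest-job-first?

EDD (increasing due date): T1 T3 T4 T5 T2.
T1: waits 0, runs 0→12
T3: waits 12, runs 12→26
T4: waits 26, runs 26→35
T5: waits 35, runs 35→42
T2: waits 42, runs 42→48
Sum = 0+12+26+35+42 = 115.
LPT (decreasing processing time): T3 T1 T4 T5 T2.
T3: waits 0, runs 0→14
T1: waits 14, runs 14→26
T4: waits 26, runs 26→35
T5: waits 35, runs 35→42
T2: waits 42, runs 42→48
Sum = 0+14+26+35+42 = 117.
Difference = 115 − 117 = -2.

-2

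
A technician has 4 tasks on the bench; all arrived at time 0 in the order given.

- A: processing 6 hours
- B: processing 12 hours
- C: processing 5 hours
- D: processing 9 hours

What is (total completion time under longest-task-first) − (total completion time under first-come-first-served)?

13

LPT (decreasing processing time): B D A C.
B: 0→12
D: 12→21
A: 21→27
C: 27→32
Sum = 12+21+27+32 = 92.
FIFO (arrival order): A B C D.
A: 0→6
B: 6→18
C: 18→23
D: 23→32
Sum = 6+18+23+32 = 79.
Difference = 92 − 79 = 13.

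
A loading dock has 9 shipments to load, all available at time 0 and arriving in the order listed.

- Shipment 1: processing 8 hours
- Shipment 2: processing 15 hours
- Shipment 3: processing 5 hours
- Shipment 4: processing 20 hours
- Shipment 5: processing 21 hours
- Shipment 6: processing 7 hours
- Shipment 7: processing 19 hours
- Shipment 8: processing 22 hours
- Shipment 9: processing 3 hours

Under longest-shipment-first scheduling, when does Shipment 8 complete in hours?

LPT (decreasing processing time): Shipment 8 Shipment 5 Shipment 4 Shipment 7 Shipment 2 Shipment 1 Shipment 6 Shipment 3 Shipment 9.
Shipment 8: 0→22

22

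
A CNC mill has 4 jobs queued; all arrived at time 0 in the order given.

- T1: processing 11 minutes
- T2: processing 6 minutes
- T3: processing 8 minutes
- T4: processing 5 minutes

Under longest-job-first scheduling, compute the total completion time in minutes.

85

LPT (decreasing processing time): T1 T3 T2 T4.
T1: 0→11
T3: 11→19
T2: 19→25
T4: 25→30
Sum = 11+19+25+30 = 85.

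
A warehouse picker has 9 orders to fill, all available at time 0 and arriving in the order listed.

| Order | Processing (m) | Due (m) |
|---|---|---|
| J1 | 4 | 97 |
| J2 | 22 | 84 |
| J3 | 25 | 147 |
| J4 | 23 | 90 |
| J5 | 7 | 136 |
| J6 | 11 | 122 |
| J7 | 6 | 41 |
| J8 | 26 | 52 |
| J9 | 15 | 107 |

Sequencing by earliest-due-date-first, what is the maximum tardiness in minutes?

0

EDD (increasing due date): J7 J8 J2 J4 J1 J9 J6 J5 J3.
J7: 0→6, due 41, tardiness 0
J8: 6→32, due 52, tardiness 0
J2: 32→54, due 84, tardiness 0
J4: 54→77, due 90, tardiness 0
J1: 77→81, due 97, tardiness 0
J9: 81→96, due 107, tardiness 0
J6: 96→107, due 122, tardiness 0
J5: 107→114, due 136, tardiness 0
J3: 114→139, due 147, tardiness 0
Maximum = 0.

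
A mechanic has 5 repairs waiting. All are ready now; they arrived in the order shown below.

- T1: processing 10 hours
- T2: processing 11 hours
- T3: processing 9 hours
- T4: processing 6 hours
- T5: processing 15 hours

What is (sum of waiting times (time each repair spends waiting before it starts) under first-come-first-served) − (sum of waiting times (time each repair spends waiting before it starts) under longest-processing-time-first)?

-25

FIFO (arrival order): T1 T2 T3 T4 T5.
T1: waits 0, runs 0→10
T2: waits 10, runs 10→21
T3: waits 21, runs 21→30
T4: waits 30, runs 30→36
T5: waits 36, runs 36→51
Sum = 0+10+21+30+36 = 97.
LPT (decreasing processing time): T5 T2 T1 T3 T4.
T5: waits 0, runs 0→15
T2: waits 15, runs 15→26
T1: waits 26, runs 26→36
T3: waits 36, runs 36→45
T4: waits 45, runs 45→51
Sum = 0+15+26+36+45 = 122.
Difference = 97 − 122 = -25.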